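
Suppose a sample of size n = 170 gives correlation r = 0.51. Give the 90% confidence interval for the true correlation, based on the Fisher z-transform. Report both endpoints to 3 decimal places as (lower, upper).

(0.410, 0.598)

z_r = atanh(0.51) = 0.562730;  SE = 1/√(n−3) = 1/√167 = 0.077382
z-limits: 0.562730 ± 1.645·0.077382 = 0.562730 ± 0.127293 = [0.435437, 0.690023]
ρ-limits: (tanh 0.435437, tanh 0.690023) = (0.410, 0.598)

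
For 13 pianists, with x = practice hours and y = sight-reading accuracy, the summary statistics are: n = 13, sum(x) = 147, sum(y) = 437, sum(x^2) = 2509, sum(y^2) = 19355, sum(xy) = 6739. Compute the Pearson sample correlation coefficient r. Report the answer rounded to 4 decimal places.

S_xy = nΣxy − ΣxΣy = 13·6739 − 147·437 = 87607 − 64239 = 23368
S_xx = nΣx² − (Σx)² = 13·2509 − 147² = 32617 − 21609 = 11008
S_yy = nΣy² − (Σy)² = 13·19355 − 437² = 251615 − 190969 = 60646
r = S_xy / √(S_xx·S_yy) = 23368 / √(11008·60646) = 23368 / √667591168 = 23368 / 25837.7857 = 0.9044

0.9044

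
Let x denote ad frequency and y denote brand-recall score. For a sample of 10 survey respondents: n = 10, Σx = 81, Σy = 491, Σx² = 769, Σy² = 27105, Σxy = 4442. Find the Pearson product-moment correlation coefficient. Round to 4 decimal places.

S_xy = nΣxy − ΣxΣy = 10·4442 − 81·491 = 44420 − 39771 = 4649
S_xx = nΣx² − (Σx)² = 10·769 − 81² = 7690 − 6561 = 1129
S_yy = nΣy² − (Σy)² = 10·27105 − 491² = 271050 − 241081 = 29969
r = S_xy / √(S_xx·S_yy) = 4649 / √(1129·29969) = 4649 / √33835001 = 4649 / 5816.7861 = 0.7992

0.7992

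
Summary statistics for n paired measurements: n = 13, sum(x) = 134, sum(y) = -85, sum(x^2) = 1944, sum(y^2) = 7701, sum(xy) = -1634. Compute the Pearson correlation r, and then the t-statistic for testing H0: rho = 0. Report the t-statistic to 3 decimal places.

-1.354

S_xy = nΣxy − ΣxΣy = 13·(-1634) − 134·(-85) = -21242 − (-11390) = -9852
S_xx = nΣx² − (Σx)² = 13·1944 − 134² = 25272 − 17956 = 7316
S_yy = nΣy² − (Σy)² = 13·7701 − (-85)² = 100113 − 7225 = 92888
r = S_xy / √(S_xx·S_yy) = -9852 / √(7316·92888) = -9852 / √679568608 = -9852 / 26068.5367 = -0.3779
t = r·√(n−2)/√(1−r²) = -0.3779·√11 / √(1−0.142808) = -1.253353 / 0.925847 = -1.354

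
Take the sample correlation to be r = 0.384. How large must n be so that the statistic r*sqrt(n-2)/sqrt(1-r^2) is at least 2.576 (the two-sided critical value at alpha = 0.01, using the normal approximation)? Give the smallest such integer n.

41

r√(n−2)/√(1−r²) ≥ 2.576  ⇔  n−2 ≥ (2.576)²·(1−r²)/r²
(1−r²)/r² = (1−0.147456)/0.147456 = 5.7817
n ≥ 2 + 6.635776·5.7817 = 2 + 38.3661 = 40.3661
⌈40.3661⌉ = 41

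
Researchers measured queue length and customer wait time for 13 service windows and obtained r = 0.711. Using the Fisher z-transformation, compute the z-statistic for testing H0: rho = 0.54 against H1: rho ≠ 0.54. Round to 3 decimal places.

Fisher z: atanh(0.711) = 0.889203, atanh(0.54) = 0.604156
z = (z_r − z_0)·√(n−3) = (0.889203 − 0.604156)·√10 = 0.285047 · 3.162278 = 0.901

0.901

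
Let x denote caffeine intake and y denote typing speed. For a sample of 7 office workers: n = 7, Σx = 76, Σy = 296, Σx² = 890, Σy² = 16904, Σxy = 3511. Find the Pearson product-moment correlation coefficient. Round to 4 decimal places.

0.5573

S_xy = nΣxy − ΣxΣy = 7·3511 − 76·296 = 24577 − 22496 = 2081
S_xx = nΣx² − (Σx)² = 7·890 − 76² = 6230 − 5776 = 454
S_yy = nΣy² − (Σy)² = 7·16904 − 296² = 118328 − 87616 = 30712
r = S_xy / √(S_xx·S_yy) = 2081 / √(454·30712) = 2081 / √13943248 = 2081 / 3734.0659 = 0.5573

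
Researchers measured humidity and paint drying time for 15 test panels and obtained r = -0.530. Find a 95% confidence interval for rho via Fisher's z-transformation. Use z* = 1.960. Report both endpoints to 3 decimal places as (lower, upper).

Fisher z: z_r = atanh(r) = ½·ln((1+(-0.530))/(1−(-0.530))) = -0.590145
SE(z) = 1/√(n−3) = 1/√12 = 0.288675
95% ⇒ z* = 1.960; margin = 1.960·0.288675 = 0.565803
CI on z-scale: (-1.155948, -0.024342)
Back-transform: tanh(-1.155948) = -0.819715, tanh(-0.024342) = -0.024337

(-0.820, -0.024)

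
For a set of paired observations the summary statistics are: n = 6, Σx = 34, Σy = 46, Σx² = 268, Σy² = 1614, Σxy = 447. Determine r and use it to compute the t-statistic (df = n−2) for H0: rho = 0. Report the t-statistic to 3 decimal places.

1.518

Numerator: nΣxy − (Σx)(Σy) = 6·447 − (34)(46) = 1118
Denominator: √[(nΣx²−(Σx)²)(nΣy²−(Σy)²)]
  nΣx²−(Σx)² = 6·268 − 1156 = 452;  nΣy²−(Σy)² = 6·1614 − 2116 = 7568
  √(452·7568) = √3420736 = 1849.5232
r = 1118 / 1849.5232 = 0.6045
t = r·√(n−2)/√(1−r²) = 0.6045·√4 / √(1−0.365420) = 1.209000 / 0.796605 = 1.518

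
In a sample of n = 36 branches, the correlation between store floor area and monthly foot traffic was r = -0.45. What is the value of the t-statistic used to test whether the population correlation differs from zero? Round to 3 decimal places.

-2.938

t = r·√(n−2) / √(1−r²) with r = -0.45, n = 36
  = -0.45·√34 / √(1 − 0.2025)
  = -0.45·5.830952 / 0.893029
  = -2.623928 / 0.893029 = -2.938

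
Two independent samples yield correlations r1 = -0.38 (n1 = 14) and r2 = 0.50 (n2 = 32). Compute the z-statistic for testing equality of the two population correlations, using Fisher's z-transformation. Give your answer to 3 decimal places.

Fisher z-transforms: z1 = atanh(-0.38) = -0.400060, z2 = atanh(0.50) = 0.549306; difference d = -0.949366
Var(d) = 1/11 + 1/29 = 0.0909091 + 0.0344828 = 0.1253919
z = d/√Var(d) = -0.949366 / √0.1253919 = -0.949366 / 0.354107 = -2.681

-2.681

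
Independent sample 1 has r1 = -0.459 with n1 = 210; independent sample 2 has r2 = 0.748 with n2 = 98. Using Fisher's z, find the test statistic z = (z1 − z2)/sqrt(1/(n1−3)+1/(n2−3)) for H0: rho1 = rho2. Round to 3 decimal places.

z1 = atanh(-0.459) = -0.496044,  z2 = atanh(0.748) = 0.968399
SE = √(1/(n1−3) + 1/(n2−3)) = √(1/207 + 1/95) = √(0.0048309 + 0.0105263) = √0.0153572 = 0.123924
z = (z1 − z2)/SE = (-0.496044 − 0.968399) / 0.123924 = -1.464443 / 0.123924 = -11.817

-11.817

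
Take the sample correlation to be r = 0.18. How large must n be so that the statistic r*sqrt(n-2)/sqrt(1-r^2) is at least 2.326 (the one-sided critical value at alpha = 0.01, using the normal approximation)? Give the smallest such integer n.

Need r·√(n−2)/√(1−r²) ≥ 2.326
√(n−2) ≥ 2.326·√(1−0.0324) / 0.18 = 2.326·0.983667 / 0.18 = 12.7112
n−2 ≥ 161.5746  ⇒  n ≥ 163.5746
Smallest integer n = 164

164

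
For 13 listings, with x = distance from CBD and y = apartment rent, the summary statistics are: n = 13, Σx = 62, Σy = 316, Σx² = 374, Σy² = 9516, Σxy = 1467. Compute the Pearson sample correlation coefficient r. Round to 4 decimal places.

-0.1057

Numerator: nΣxy − (Σx)(Σy) = 13·1467 − (62)(316) = -521
Denominator: √[(nΣx²−(Σx)²)(nΣy²−(Σy)²)]
  nΣx²−(Σx)² = 13·374 − 3844 = 1018;  nΣy²−(Σy)² = 13·9516 − 99856 = 23852
  √(1018·23852) = √24281336 = 4927.6096
r = -521 / 4927.6096 = -0.1057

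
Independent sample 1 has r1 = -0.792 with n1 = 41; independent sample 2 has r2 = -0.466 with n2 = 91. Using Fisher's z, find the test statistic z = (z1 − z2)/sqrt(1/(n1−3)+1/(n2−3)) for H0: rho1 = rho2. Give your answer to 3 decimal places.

Fisher z-transforms: z1 = atanh(-0.792) = -1.076775, z2 = atanh(-0.466) = -0.504949; difference d = -0.571826
Var(d) = 1/38 + 1/88 = 0.0263158 + 0.0113636 = 0.0376794
z = d/√Var(d) = -0.571826 / √0.0376794 = -0.571826 / 0.194112 = -2.946

-2.946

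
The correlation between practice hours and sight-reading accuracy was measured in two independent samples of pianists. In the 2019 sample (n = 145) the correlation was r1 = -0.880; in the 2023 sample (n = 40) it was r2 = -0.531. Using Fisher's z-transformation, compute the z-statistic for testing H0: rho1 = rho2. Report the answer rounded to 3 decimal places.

-4.249

z1 = atanh(-0.880) = -1.375768,  z2 = atanh(-0.531) = -0.591537
SE = √(1/(n1−3) + 1/(n2−3)) = √(1/142 + 1/37) = √(0.0070423 + 0.0270270) = √0.0340693 = 0.184579
z = (z1 − z2)/SE = (-1.375768 − (-0.591537)) / 0.184579 = -0.784231 / 0.184579 = -4.249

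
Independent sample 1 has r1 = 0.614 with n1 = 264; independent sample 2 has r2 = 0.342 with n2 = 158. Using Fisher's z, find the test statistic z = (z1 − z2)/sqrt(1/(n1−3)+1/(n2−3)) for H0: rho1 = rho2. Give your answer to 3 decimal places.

3.540

Fisher z-transforms: z1 = atanh(0.614) = 0.715317, z2 = atanh(0.342) = 0.356356; difference d = 0.358961
Var(d) = 1/261 + 1/155 = 0.0038314 + 0.0064516 = 0.0102830
z = d/√Var(d) = 0.358961 / √0.0102830 = 0.358961 / 0.101405 = 3.540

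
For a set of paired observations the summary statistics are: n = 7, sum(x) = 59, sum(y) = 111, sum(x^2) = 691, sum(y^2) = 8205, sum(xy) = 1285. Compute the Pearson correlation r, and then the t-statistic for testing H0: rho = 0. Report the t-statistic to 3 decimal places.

S_xy = nΣxy − ΣxΣy = 7·1285 − 59·111 = 8995 − 6549 = 2446
S_xx = nΣx² − (Σx)² = 7·691 − 59² = 4837 − 3481 = 1356
S_yy = nΣy² − (Σy)² = 7·8205 − 111² = 57435 − 12321 = 45114
r = S_xy / √(S_xx·S_yy) = 2446 / √(1356·45114) = 2446 / √61174584 = 2446 / 7821.4183 = 0.3127
t = r·√(n−2)/√(1−r²) = 0.3127·√5 / √(1−0.097781) = 0.699218 / 0.949852 = 0.736

0.736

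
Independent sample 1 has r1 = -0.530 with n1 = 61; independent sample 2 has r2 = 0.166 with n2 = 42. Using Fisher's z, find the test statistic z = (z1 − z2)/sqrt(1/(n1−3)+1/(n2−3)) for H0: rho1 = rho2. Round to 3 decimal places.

-3.659

Fisher z-transforms: z1 = atanh(-0.530) = -0.590145, z2 = atanh(0.166) = 0.167550; difference d = -0.757695
Var(d) = 1/58 + 1/39 = 0.0172414 + 0.0256410 = 0.0428824
z = d/√Var(d) = -0.757695 / √0.0428824 = -0.757695 / 0.207081 = -3.659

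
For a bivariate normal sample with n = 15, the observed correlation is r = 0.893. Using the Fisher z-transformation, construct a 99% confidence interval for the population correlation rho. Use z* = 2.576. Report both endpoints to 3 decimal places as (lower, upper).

z_r = atanh(0.893) = 1.436545;  SE = 1/√(n−3) = 1/√12 = 0.288675
z-limits: 1.436545 ± 2.576·0.288675 = 1.436545 ± 0.743627 = [0.692918, 2.180172]
ρ-limits: (tanh 0.692918, tanh 2.180172) = (0.600, 0.975)

(0.600, 0.975)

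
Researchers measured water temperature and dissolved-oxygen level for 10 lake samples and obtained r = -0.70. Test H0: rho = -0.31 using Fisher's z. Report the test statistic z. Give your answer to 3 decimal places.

Fisher z: atanh(-0.70) = -0.867301, atanh(-0.31) = -0.320545
z = (z_r − z_0)·√(n−3) = (-0.867301 − (-0.320545))·√7 = -0.546756 · 2.645751 = -1.447

-1.447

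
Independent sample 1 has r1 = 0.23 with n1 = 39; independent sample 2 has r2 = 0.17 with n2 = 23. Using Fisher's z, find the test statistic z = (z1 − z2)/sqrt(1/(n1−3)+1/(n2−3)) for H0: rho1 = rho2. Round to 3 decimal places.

z1 = atanh(0.23) = 0.234189,  z2 = atanh(0.17) = 0.171667
SE = √(1/(n1−3) + 1/(n2−3)) = √(1/36 + 1/20) = √(0.0277778 + 0.0500000) = √0.0777778 = 0.278887
z = (z1 − z2)/SE = (0.234189 − 0.171667) / 0.278887 = 0.062522 / 0.278887 = 0.224

0.224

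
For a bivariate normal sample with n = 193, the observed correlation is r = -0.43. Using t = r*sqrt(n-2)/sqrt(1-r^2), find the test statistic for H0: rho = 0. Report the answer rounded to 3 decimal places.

t = r·√(n−2) / √(1−r²) with r = -0.43, n = 193
  = -0.43·√191 / √(1 − 0.1849)
  = -0.43·13.820275 / 0.902829
  = -5.942718 / 0.902829 = -6.582

-6.582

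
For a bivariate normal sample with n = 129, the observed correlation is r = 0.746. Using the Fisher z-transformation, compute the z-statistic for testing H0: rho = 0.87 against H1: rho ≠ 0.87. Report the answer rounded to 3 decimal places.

z_r = atanh(0.746) = 0.963874,  z_0 = atanh(0.87) = 1.333080
SE = 1/√(n−3) = 1/√126 = 0.089087
z = (z_r − z_0)/SE = (0.963874 − 1.333080) / 0.089087 = -0.369206 / 0.089087 = -4.144

-4.144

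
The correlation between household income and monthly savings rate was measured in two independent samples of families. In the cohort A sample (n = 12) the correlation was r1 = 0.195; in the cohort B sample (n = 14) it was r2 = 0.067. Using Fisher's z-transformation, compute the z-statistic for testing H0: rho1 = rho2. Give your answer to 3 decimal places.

z1 = atanh(0.195) = 0.197530,  z2 = atanh(0.067) = 0.067101
SE = √(1/(n1−3) + 1/(n2−3)) = √(1/9 + 1/11) = √(0.1111111 + 0.0909091) = √0.2020202 = 0.449467
z = (z1 − z2)/SE = (0.197530 − 0.067101) / 0.449467 = 0.130429 / 0.449467 = 0.290

0.290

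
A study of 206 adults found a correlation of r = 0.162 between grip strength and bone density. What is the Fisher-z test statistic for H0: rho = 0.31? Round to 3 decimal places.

Fisher z: atanh(0.162) = 0.163440, atanh(0.31) = 0.320545
z = (z_r − z_0)·√(n−3) = (0.163440 − 0.320545)·√203 = -0.157105 · 14.247807 = -2.238

-2.238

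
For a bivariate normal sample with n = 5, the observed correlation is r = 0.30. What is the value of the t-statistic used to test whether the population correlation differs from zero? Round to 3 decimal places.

0.545

1 − r² = 1 − 0.0900 = 0.9100;  √(1−r²) = 0.953939
√(n−2) = √3 = 1.732051
t = r·√(n−2)/√(1−r²) = 0.30 · 1.732051 / 0.953939 = 0.545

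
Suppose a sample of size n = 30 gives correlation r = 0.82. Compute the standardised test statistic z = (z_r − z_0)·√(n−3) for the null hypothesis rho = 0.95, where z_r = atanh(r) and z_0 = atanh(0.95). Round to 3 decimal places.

Fisher z: atanh(0.82) = 1.156817, atanh(0.95) = 1.831781
z = (z_r − z_0)·√(n−3) = (1.156817 − 1.831781)·√27 = -0.674964 · 5.196152 = -3.507

-3.507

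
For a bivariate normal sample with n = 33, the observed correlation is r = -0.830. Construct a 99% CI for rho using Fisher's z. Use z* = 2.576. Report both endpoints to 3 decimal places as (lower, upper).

(-0.930, -0.616)

z_r = atanh(-0.830) = -1.188136;  SE = 1/√(n−3) = 1/√30 = 0.182574
z-limits: -1.188136 ± 2.576·0.182574 = -1.188136 ± 0.470311 = [-1.658447, -0.717825]
ρ-limits: (tanh -1.658447, tanh -0.717825) = (-0.930, -0.616)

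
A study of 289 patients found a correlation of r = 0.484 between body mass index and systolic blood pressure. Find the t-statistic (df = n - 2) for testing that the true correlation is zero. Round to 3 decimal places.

9.370

1 − r² = 1 − 0.234256 = 0.765744;  √(1−r²) = 0.875068
√(n−2) = √287 = 16.941074
t = r·√(n−2)/√(1−r²) = 0.484 · 16.941074 / 0.875068 = 9.370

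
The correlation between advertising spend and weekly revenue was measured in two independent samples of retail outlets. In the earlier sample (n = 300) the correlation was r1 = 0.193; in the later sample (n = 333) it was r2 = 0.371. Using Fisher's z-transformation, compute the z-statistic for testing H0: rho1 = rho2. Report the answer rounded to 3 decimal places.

-2.427

Fisher z-transforms: z1 = atanh(0.193) = 0.195451, z2 = atanh(0.371) = 0.389582; difference d = -0.194131
Var(d) = 1/297 + 1/330 = 0.0033670 + 0.0030303 = 0.0063973
z = d/√Var(d) = -0.194131 / √0.0063973 = -0.194131 / 0.079983 = -2.427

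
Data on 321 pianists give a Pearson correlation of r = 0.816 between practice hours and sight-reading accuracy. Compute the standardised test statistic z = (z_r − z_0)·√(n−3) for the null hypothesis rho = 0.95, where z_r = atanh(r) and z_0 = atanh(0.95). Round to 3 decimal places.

z_r = atanh(0.816) = 1.144728,  z_0 = atanh(0.95) = 1.831781
SE = 1/√(n−3) = 1/√318 = 0.056077
z = (z_r − z_0)/SE = (1.144728 − 1.831781) / 0.056077 = -0.687053 / 0.056077 = -12.252

-12.252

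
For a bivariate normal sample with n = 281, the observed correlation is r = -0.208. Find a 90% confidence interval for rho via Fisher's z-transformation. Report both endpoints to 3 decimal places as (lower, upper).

z_r = atanh(-0.208) = -0.211080;  SE = 1/√(n−3) = 1/√278 = 0.059976
z-limits: -0.211080 ± 1.645·0.059976 = -0.211080 ± 0.098661 = [-0.309741, -0.112419]
ρ-limits: (tanh -0.309741, tanh -0.112419) = (-0.300, -0.112)

(-0.300, -0.112)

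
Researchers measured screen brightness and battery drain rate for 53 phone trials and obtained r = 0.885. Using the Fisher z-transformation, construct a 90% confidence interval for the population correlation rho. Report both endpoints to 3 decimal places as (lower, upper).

(0.823, 0.926)

z_r = atanh(0.885) = 1.398375;  SE = 1/√(n−3) = 1/√50 = 0.141421
z-limits: 1.398375 ± 1.645·0.141421 = 1.398375 ± 0.232638 = [1.165737, 1.631013]
ρ-limits: (tanh 1.165737, tanh 1.631013) = (0.823, 0.926)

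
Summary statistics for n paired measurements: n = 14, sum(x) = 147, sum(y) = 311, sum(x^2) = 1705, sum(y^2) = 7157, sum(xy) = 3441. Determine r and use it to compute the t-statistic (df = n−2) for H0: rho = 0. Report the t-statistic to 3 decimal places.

Numerator: nΣxy − (Σx)(Σy) = 14·3441 − (147)(311) = 2457
Denominator: √[(nΣx²−(Σx)²)(nΣy²−(Σy)²)]
  nΣx²−(Σx)² = 14·1705 − 21609 = 2261;  nΣy²−(Σy)² = 14·7157 − 96721 = 3477
  √(2261·3477) = √7861497 = 2803.8361
r = 2457 / 2803.8361 = 0.8763
t = r·√(n−2)/√(1−r²) = 0.8763·√12 / √(1−0.767902) = 3.035592 / 0.481766 = 6.301

6.301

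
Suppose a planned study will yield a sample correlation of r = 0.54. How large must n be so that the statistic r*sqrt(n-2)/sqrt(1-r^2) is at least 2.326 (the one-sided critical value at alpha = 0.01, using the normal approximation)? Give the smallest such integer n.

16

Need r·√(n−2)/√(1−r²) ≥ 2.326
√(n−2) ≥ 2.326·√(1−0.2916) / 0.54 = 2.326·0.841665 / 0.54 = 3.6254
n−2 ≥ 13.1435  ⇒  n ≥ 15.1435
Smallest integer n = 16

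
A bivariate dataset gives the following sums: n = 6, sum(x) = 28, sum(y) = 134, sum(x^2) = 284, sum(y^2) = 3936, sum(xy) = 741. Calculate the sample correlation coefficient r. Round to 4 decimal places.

Numerator: nΣxy − (Σx)(Σy) = 6·741 − (28)(134) = 694
Denominator: √[(nΣx²−(Σx)²)(nΣy²−(Σy)²)]
  nΣx²−(Σx)² = 6·284 − 784 = 920;  nΣy²−(Σy)² = 6·3936 − 17956 = 5660
  √(920·5660) = √5207200 = 2281.9290
r = 694 / 2281.9290 = 0.3041

0.3041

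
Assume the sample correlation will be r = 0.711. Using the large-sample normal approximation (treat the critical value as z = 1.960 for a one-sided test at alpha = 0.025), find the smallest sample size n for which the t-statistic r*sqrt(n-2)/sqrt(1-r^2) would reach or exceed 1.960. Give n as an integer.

Need r·√(n−2)/√(1−r²) ≥ 1.960
√(n−2) ≥ 1.960·√(1−0.505521) / 0.711 = 1.960·0.703192 / 0.711 = 1.9385
n−2 ≥ 3.7578  ⇒  n ≥ 5.7578
Smallest integer n = 6

6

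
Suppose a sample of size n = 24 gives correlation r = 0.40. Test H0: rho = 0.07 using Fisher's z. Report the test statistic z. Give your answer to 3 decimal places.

z_r = atanh(0.40) = 0.423649,  z_0 = atanh(0.07) = 0.070115
SE = 1/√(n−3) = 1/√21 = 0.218218
z = (z_r − z_0)/SE = (0.423649 − 0.070115) / 0.218218 = 0.353534 / 0.218218 = 1.620

1.620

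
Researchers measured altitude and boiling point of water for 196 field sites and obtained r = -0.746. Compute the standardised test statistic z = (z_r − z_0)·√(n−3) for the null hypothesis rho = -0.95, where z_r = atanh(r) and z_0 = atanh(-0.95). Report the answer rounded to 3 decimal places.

Fisher z: atanh(-0.746) = -0.963874, atanh(-0.95) = -1.831781
z = (z_r − z_0)·√(n−3) = (-0.963874 − (-1.831781))·√193 = 0.867907 · 13.892444 = 12.057

12.057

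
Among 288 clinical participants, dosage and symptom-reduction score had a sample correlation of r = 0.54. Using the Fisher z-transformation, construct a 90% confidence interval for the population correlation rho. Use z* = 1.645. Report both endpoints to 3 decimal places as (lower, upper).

(0.467, 0.605)

z_r = atanh(0.54) = 0.604156;  SE = 1/√(n−3) = 1/√285 = 0.059235
z-limits: 0.604156 ± 1.645·0.059235 = 0.604156 ± 0.097442 = [0.506714, 0.701598]
ρ-limits: (tanh 0.506714, tanh 0.701598) = (0.467, 0.605)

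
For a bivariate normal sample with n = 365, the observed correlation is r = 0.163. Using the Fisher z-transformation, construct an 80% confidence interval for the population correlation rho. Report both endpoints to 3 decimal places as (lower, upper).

Fisher z: z_r = atanh(r) = ½·ln((1+0.163)/(1−0.163)) = 0.164467
SE(z) = 1/√(n−3) = 1/√362 = 0.052559
80% ⇒ z* = 1.282; margin = 1.282·0.052559 = 0.067381
CI on z-scale: (0.097086, 0.231848)
Back-transform: tanh(0.097086) = 0.096782, tanh(0.231848) = 0.227781

(0.097, 0.228)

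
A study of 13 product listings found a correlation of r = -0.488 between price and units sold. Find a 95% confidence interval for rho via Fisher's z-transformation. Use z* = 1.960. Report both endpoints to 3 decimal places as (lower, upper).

Fisher z: z_r = atanh(r) = ½·ln((1+(-0.488))/(1−(-0.488))) = -0.533432
SE(z) = 1/√(n−3) = 1/√10 = 0.316228
95% ⇒ z* = 1.960; margin = 1.960·0.316228 = 0.619807
CI on z-scale: (-1.153239, 0.086375)
Back-transform: tanh(-1.153239) = -0.818824, tanh(0.086375) = 0.086161

(-0.819, 0.086)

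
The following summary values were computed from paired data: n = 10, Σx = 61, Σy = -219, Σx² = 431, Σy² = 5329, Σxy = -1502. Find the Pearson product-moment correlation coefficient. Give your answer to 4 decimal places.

S_xy = nΣxy − ΣxΣy = 10·(-1502) − 61·(-219) = -15020 − (-13359) = -1661
S_xx = nΣx² − (Σx)² = 10·431 − 61² = 4310 − 3721 = 589
S_yy = nΣy² − (Σy)² = 10·5329 − (-219)² = 53290 − 47961 = 5329
r = S_xy / √(S_xx·S_yy) = -1661 / √(589·5329) = -1661 / √3138781 = -1661 / 1771.6605 = -0.9375

-0.9375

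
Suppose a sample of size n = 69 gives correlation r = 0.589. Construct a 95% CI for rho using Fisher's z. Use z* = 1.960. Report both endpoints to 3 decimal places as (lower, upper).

(0.409, 0.725)

z_r = atanh(0.589) = 0.676133;  SE = 1/√(n−3) = 1/√66 = 0.123091
z-limits: 0.676133 ± 1.960·0.123091 = 0.676133 ± 0.241258 = [0.434875, 0.917391]
ρ-limits: (tanh 0.434875, tanh 0.917391) = (0.409, 0.725)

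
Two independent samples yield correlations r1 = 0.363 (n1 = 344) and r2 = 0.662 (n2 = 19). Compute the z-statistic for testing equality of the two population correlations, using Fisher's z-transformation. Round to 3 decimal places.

-1.626

Fisher z-transforms: z1 = atanh(0.363) = 0.380337, z2 = atanh(0.662) = 0.796366; difference d = -0.416029
Var(d) = 1/341 + 1/16 = 0.0029326 + 0.0625000 = 0.0654326
z = d/√Var(d) = -0.416029 / √0.0654326 = -0.416029 / 0.255798 = -1.626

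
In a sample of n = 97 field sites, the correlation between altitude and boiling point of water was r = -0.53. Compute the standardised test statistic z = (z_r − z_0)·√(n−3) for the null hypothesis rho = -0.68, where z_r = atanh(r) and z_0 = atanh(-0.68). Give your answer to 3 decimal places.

z_r = atanh(-0.53) = -0.590145,  z_0 = atanh(-0.68) = -0.829114
SE = 1/√(n−3) = 1/√94 = 0.103142
z = (z_r − z_0)/SE = (-0.590145 − (-0.829114)) / 0.103142 = 0.238969 / 0.103142 = 2.317

2.317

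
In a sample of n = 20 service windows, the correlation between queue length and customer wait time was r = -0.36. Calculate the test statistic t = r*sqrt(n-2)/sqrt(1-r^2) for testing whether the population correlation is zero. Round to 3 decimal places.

-1.637

1 − r² = 1 − 0.1296 = 0.8704;  √(1−r²) = 0.932952
√(n−2) = √18 = 4.242641
t = r·√(n−2)/√(1−r²) = -0.36 · 4.242641 / 0.932952 = -1.637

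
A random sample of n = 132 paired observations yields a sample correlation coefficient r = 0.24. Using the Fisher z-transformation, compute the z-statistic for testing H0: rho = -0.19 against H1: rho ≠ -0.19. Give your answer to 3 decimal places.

z_r = atanh(0.24) = 0.244774,  z_0 = atanh(-0.19) = -0.192337
SE = 1/√(n−3) = 1/√129 = 0.088045
z = (z_r − z_0)/SE = (0.244774 − (-0.192337)) / 0.088045 = 0.437111 / 0.088045 = 4.965

4.965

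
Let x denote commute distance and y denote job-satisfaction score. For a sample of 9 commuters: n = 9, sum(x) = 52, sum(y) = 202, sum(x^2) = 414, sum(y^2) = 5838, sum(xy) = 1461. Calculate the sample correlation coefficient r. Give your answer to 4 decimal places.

0.7637

S_xy = nΣxy − ΣxΣy = 9·1461 − 52·202 = 13149 − 10504 = 2645
S_xx = nΣx² − (Σx)² = 9·414 − 52² = 3726 − 2704 = 1022
S_yy = nΣy² − (Σy)² = 9·5838 − 202² = 52542 − 40804 = 11738
r = S_xy / √(S_xx·S_yy) = 2645 / √(1022·11738) = 2645 / √11996236 = 2645 / 3463.5583 = 0.7637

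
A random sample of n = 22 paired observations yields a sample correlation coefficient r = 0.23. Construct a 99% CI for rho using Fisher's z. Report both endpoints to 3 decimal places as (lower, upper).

(-0.342, 0.678)

Fisher z: z_r = atanh(r) = ½·ln((1+0.23)/(1−0.23)) = 0.234189
SE(z) = 1/√(n−3) = 1/√19 = 0.229416
99% ⇒ z* = 2.576; margin = 2.576·0.229416 = 0.590976
CI on z-scale: (-0.356787, 0.825165)
Back-transform: tanh(-0.356787) = -0.342381, tanh(0.825165) = 0.677871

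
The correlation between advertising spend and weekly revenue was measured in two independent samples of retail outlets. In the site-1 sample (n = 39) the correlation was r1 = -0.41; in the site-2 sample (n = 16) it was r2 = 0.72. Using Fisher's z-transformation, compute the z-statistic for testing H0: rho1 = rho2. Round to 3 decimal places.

-4.151

z1 = atanh(-0.41) = -0.435611,  z2 = atanh(0.72) = 0.907645
SE = √(1/(n1−3) + 1/(n2−3)) = √(1/36 + 1/13) = √(0.0277778 + 0.0769231) = √0.1047009 = 0.323575
z = (z1 − z2)/SE = (-0.435611 − 0.907645) / 0.323575 = -1.343256 / 0.323575 = -4.151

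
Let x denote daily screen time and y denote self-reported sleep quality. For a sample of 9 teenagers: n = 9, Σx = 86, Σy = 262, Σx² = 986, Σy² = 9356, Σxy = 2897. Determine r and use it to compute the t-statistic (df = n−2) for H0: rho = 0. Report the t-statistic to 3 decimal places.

S_xy = nΣxy − ΣxΣy = 9·2897 − 86·262 = 26073 − 22532 = 3541
S_xx = nΣx² − (Σx)² = 9·986 − 86² = 8874 − 7396 = 1478
S_yy = nΣy² − (Σy)² = 9·9356 − 262² = 84204 − 68644 = 15560
r = S_xy / √(S_xx·S_yy) = 3541 / √(1478·15560) = 3541 / √22997680 = 3541 / 4795.5896 = 0.7384
t = r·√(n−2)/√(1−r²) = 0.7384·√7 / √(1−0.545235) = 1.953623 / 0.674363 = 2.897

2.897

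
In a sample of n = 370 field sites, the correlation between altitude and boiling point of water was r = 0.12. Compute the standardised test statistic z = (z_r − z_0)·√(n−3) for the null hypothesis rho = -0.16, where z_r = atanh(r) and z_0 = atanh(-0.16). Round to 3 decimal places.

5.402

Fisher z: atanh(0.12) = 0.120581, atanh(-0.16) = -0.161387
z = (z_r − z_0)·√(n−3) = (0.120581 − (-0.161387))·√367 = 0.281968 · 19.157244 = 5.402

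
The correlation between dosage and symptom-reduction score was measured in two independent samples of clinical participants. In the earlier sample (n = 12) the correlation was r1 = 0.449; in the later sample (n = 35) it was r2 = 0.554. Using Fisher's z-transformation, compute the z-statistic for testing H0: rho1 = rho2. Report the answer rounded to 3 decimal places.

Fisher z-transforms: z1 = atanh(0.449) = 0.483447, z2 = atanh(0.554) = 0.624134; difference d = -0.140687
Var(d) = 1/9 + 1/32 = 0.1111111 + 0.0312500 = 0.1423611
z = d/√Var(d) = -0.140687 / √0.1423611 = -0.140687 / 0.377308 = -0.373

-0.373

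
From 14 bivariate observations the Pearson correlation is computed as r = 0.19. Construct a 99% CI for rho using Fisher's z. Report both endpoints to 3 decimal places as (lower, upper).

(-0.526, 0.748)

z_r = atanh(0.19) = 0.192337;  SE = 1/√(n−3) = 1/√11 = 0.301511
z-limits: 0.192337 ± 2.576·0.301511 = 0.192337 ± 0.776692 = [-0.584355, 0.969029]
ρ-limits: (tanh -0.584355, tanh 0.969029) = (-0.526, 0.748)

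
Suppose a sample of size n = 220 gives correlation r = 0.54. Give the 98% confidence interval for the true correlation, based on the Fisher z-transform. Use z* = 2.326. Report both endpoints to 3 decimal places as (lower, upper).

Fisher z: z_r = atanh(r) = ½·ln((1+0.54)/(1−0.54)) = 0.604156
SE(z) = 1/√(n−3) = 1/√217 = 0.067884
98% ⇒ z* = 2.326; margin = 2.326·0.067884 = 0.157898
CI on z-scale: (0.446258, 0.762054)
Back-transform: tanh(0.446258) = 0.418818, tanh(0.762054) = 0.642285

(0.419, 0.642)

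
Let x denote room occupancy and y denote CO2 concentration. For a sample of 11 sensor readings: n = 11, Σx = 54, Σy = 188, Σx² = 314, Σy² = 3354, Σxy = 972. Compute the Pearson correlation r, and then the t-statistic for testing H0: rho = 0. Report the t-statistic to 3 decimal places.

2.200

S_xy = nΣxy − ΣxΣy = 11·972 − 54·188 = 10692 − 10152 = 540
S_xx = nΣx² − (Σx)² = 11·314 − 54² = 3454 − 2916 = 538
S_yy = nΣy² − (Σy)² = 11·3354 − 188² = 36894 − 35344 = 1550
r = S_xy / √(S_xx·S_yy) = 540 / √(538·1550) = 540 / √833900 = 540 / 913.1813 = 0.5913
t = r·√(n−2)/√(1−r²) = 0.5913·√9 / √(1−0.349636) = 1.773900 / 0.806451 = 2.200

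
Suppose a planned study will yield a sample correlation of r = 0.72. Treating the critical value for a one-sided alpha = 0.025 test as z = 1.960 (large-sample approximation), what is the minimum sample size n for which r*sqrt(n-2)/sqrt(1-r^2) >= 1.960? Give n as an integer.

6

r√(n−2)/√(1−r²) ≥ 1.960  ⇔  n−2 ≥ (1.960)²·(1−r²)/r²
(1−r²)/r² = (1−0.5184)/0.5184 = 0.9290
n ≥ 2 + 3.8416·0.9290 = 2 + 3.5688 = 5.5688
⌈5.5688⌉ = 6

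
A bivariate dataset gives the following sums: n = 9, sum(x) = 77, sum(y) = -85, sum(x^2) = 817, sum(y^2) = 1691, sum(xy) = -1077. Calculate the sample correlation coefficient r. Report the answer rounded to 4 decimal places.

S_xy = nΣxy − ΣxΣy = 9·(-1077) − 77·(-85) = -9693 − (-6545) = -3148
S_xx = nΣx² − (Σx)² = 9·817 − 77² = 7353 − 5929 = 1424
S_yy = nΣy² − (Σy)² = 9·1691 − (-85)² = 15219 − 7225 = 7994
r = S_xy / √(S_xx·S_yy) = -3148 / √(1424·7994) = -3148 / √11383456 = -3148 / 3373.9378 = -0.9330

-0.9330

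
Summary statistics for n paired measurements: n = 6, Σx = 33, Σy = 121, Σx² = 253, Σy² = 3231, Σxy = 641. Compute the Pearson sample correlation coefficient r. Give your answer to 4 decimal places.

-0.1030

S_xy = nΣxy − ΣxΣy = 6·641 − 33·121 = 3846 − 3993 = -147
S_xx = nΣx² − (Σx)² = 6·253 − 33² = 1518 − 1089 = 429
S_yy = nΣy² − (Σy)² = 6·3231 − 121² = 19386 − 14641 = 4745
r = S_xy / √(S_xx·S_yy) = -147 / √(429·4745) = -147 / √2035605 = -147 / 1426.7463 = -0.1030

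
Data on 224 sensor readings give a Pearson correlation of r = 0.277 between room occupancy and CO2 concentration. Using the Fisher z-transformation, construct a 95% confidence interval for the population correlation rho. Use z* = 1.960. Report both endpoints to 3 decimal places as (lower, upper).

(0.151, 0.394)

Fisher z: z_r = atanh(r) = ½·ln((1+0.277)/(1−0.277)) = 0.284430
SE(z) = 1/√(n−3) = 1/√221 = 0.067267
95% ⇒ z* = 1.960; margin = 1.960·0.067267 = 0.131843
CI on z-scale: (0.152587, 0.416273)
Back-transform: tanh(0.152587) = 0.151414, tanh(0.416273) = 0.393786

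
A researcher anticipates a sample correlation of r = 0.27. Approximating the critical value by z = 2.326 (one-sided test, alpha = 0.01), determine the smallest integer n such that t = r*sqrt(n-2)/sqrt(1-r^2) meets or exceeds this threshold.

71

r√(n−2)/√(1−r²) ≥ 2.326  ⇔  n−2 ≥ (2.326)²·(1−r²)/r²
(1−r²)/r² = (1−0.0729)/0.0729 = 12.7174
n ≥ 2 + 5.410276·12.7174 = 2 + 68.8046 = 70.8046
⌈70.8046⌉ = 71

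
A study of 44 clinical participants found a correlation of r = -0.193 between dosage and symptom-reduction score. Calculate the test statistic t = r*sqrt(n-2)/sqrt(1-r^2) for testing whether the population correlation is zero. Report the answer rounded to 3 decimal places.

1 − r² = 1 − 0.037249 = 0.962751;  √(1−r²) = 0.981199
√(n−2) = √42 = 6.480741
t = r·√(n−2)/√(1−r²) = -0.193 · 6.480741 / 0.981199 = -1.275

-1.275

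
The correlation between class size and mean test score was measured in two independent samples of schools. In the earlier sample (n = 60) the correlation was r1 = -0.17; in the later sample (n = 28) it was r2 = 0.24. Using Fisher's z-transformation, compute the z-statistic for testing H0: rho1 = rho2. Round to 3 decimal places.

-1.736

Fisher z-transforms: z1 = atanh(-0.17) = -0.171667, z2 = atanh(0.24) = 0.244774; difference d = -0.416441
Var(d) = 1/57 + 1/25 = 0.0175439 + 0.0400000 = 0.0575439
z = d/√Var(d) = -0.416441 / √0.0575439 = -0.416441 / 0.239883 = -1.736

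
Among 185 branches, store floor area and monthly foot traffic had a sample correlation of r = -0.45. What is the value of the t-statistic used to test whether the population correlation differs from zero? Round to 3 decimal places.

t = r·√(n−2) / √(1−r²) with r = -0.45, n = 185
  = -0.45·√183 / √(1 − 0.2025)
  = -0.45·13.527749 / 0.893029
  = -6.087487 / 0.893029 = -6.817

-6.817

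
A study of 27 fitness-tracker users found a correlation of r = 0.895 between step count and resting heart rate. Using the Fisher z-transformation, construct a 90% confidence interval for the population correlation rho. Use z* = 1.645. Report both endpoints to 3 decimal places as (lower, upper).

(0.804, 0.945)

Fisher z: z_r = atanh(r) = ½·ln((1+0.895)/(1−0.895)) = 1.446507
SE(z) = 1/√(n−3) = 1/√24 = 0.204124
90% ⇒ z* = 1.645; margin = 1.645·0.204124 = 0.335784
CI on z-scale: (1.110723, 1.782291)
Back-transform: tanh(1.110723) = 0.804318, tanh(1.782291) = 0.944941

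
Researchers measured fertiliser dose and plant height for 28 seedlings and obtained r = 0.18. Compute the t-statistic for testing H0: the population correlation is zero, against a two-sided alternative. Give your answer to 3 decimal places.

1 − r² = 1 − 0.0324 = 0.9676;  √(1−r²) = 0.983667
√(n−2) = √26 = 5.099020
t = r·√(n−2)/√(1−r²) = 0.18 · 5.099020 / 0.983667 = 0.933

0.933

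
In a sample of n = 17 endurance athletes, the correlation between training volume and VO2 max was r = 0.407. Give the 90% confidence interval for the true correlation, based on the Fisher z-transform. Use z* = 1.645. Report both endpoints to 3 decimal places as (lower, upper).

(-0.008, 0.702)

z_r = atanh(0.407) = 0.432010;  SE = 1/√(n−3) = 1/√14 = 0.267261
z-limits: 0.432010 ± 1.645·0.267261 = 0.432010 ± 0.439644 = [-0.007634, 0.871654]
ρ-limits: (tanh -0.007634, tanh 0.871654) = (-0.008, 0.702)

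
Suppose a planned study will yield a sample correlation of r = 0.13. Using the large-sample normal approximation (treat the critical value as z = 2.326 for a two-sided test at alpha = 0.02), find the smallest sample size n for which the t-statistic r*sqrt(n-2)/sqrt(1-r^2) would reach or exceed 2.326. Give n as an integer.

Need r·√(n−2)/√(1−r²) ≥ 2.326
√(n−2) ≥ 2.326·√(1−0.0169) / 0.13 = 2.326·0.991514 / 0.13 = 17.7405
n−2 ≥ 314.7253  ⇒  n ≥ 316.7253
Smallest integer n = 317

317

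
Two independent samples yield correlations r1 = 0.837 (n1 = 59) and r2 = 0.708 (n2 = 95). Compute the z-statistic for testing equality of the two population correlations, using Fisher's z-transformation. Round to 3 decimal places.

z1 = atanh(0.837) = 1.211069,  z2 = atanh(0.708) = 0.883162
SE = √(1/(n1−3) + 1/(n2−3)) = √(1/56 + 1/92) = √(0.0178571 + 0.0108696) = √0.0287267 = 0.169490
z = (z1 − z2)/SE = (1.211069 − 0.883162) / 0.169490 = 0.327907 / 0.169490 = 1.935

1.935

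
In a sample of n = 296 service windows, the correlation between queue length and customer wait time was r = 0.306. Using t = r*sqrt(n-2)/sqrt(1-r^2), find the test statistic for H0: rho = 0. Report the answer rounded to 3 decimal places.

5.511

1 − r² = 1 − 0.093636 = 0.906364;  √(1−r²) = 0.952032
√(n−2) = √294 = 17.146428
t = r·√(n−2)/√(1−r²) = 0.306 · 17.146428 / 0.952032 = 5.511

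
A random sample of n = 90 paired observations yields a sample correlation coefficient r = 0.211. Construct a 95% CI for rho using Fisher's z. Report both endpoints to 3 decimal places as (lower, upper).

z_r = atanh(0.211) = 0.214218;  SE = 1/√(n−3) = 1/√87 = 0.107211
z-limits: 0.214218 ± 1.960·0.107211 = 0.214218 ± 0.210134 = [0.004084, 0.424352]
ρ-limits: (tanh 0.004084, tanh 0.424352) = (0.004, 0.401)

(0.004, 0.401)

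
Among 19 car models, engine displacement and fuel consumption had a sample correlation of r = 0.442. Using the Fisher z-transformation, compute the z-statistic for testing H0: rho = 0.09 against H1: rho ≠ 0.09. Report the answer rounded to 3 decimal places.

Fisher z: atanh(0.442) = 0.474714, atanh(0.09) = 0.090244
z = (z_r − z_0)·√(n−3) = (0.474714 − 0.090244)·√16 = 0.384470 · 4.000000 = 1.538

1.538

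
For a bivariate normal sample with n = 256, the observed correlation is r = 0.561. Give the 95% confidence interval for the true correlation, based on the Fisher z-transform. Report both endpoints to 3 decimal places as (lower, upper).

Fisher z: z_r = atanh(r) = ½·ln((1+0.561)/(1−0.561)) = 0.634291
SE(z) = 1/√(n−3) = 1/√253 = 0.062869
95% ⇒ z* = 1.960; margin = 1.960·0.062869 = 0.123223
CI on z-scale: (0.511068, 0.757514)
Back-transform: tanh(0.511068) = 0.470777, tanh(0.757514) = 0.639610

(0.471, 0.640)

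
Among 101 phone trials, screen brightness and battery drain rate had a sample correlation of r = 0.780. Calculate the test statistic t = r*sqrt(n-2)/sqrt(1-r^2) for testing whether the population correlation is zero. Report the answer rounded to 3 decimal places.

1 − r² = 1 − 0.608400 = 0.391600;  √(1−r²) = 0.625780
√(n−2) = √99 = 9.949874
t = r·√(n−2)/√(1−r²) = 0.780 · 9.949874 / 0.625780 = 12.402

12.402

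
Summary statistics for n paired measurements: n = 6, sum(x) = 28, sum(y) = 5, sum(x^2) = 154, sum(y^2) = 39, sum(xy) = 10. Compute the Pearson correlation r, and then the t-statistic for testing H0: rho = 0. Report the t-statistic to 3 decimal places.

Numerator: nΣxy − (Σx)(Σy) = 6·10 − (28)(5) = -80
Denominator: √[(nΣx²−(Σx)²)(nΣy²−(Σy)²)]
  nΣx²−(Σx)² = 6·154 − 784 = 140;  nΣy²−(Σy)² = 6·39 − 25 = 209
  √(140·209) = √29260 = 171.0555
r = -80 / 171.0555 = -0.4677
t = r·√(n−2)/√(1−r²) = -0.4677·√4 / √(1−0.218743) = -0.935400 / 0.883887 = -1.058

-1.058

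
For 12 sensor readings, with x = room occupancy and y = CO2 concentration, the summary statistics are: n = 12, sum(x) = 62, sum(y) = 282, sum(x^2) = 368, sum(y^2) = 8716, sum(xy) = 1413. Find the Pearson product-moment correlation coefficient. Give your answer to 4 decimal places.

-0.1394

S_xy = nΣxy − ΣxΣy = 12·1413 − 62·282 = 16956 − 17484 = -528
S_xx = nΣx² − (Σx)² = 12·368 − 62² = 4416 − 3844 = 572
S_yy = nΣy² − (Σy)² = 12·8716 − 282² = 104592 − 79524 = 25068
r = S_xy / √(S_xx·S_yy) = -528 / √(572·25068) = -528 / √14338896 = -528 / 3786.6735 = -0.1394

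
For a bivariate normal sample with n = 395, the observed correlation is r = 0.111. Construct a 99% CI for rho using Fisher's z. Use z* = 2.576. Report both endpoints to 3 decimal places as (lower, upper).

(-0.019, 0.237)

Fisher z: z_r = atanh(r) = ½·ln((1+0.111)/(1−0.111)) = 0.111459
SE(z) = 1/√(n−3) = 1/√392 = 0.050508
99% ⇒ z* = 2.576; margin = 2.576·0.050508 = 0.130109
CI on z-scale: (-0.018650, 0.241568)
Back-transform: tanh(-0.018650) = -0.018648, tanh(0.241568) = 0.236976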